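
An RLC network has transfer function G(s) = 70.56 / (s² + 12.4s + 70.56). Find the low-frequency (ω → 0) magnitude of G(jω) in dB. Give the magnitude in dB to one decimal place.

G(0) = 70.56 / 70.56 = 1
20 log₁₀(1) = 0.00 dB

0.0 dB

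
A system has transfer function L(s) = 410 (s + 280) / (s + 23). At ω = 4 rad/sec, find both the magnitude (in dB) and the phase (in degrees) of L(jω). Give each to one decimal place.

|j4 + 280| = √(4² + 280²) = 280
|j4 + 23| = √(4² + 23²) = 23.35
|L(j4)| = 410 × 280 / 23.35 = 4918
20 log₁₀(4918) = 73.84 dB
∠(j4 + 280) = arctan(4/280) = 0.82°
∠(j4 + 23) = arctan(4/23) = 9.87°
∠L(j4) = 0.82° − 9.87° = -9.05°

|L| = 73.8 dB, ∠L = -9.0 deg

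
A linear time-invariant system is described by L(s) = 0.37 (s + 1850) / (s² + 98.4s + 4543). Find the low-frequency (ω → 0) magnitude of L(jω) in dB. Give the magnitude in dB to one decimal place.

-16.4 dB

L(0) = 0.37 × 1850 / 4543 = 0.15067
20 log₁₀(0.15067) = -16.44 dB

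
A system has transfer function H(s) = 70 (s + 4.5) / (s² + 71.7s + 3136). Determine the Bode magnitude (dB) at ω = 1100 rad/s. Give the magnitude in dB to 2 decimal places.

|j1100 + 4.5| = √(1100² + 4.5²) = 1100
|(j1100)² + 71.7(j1100) + 3136| = |-1.2069e+06 + j78870| = 1.209e+06
|H(j1100)| = 70 × 1100 / 1.209e+06 = 0.063666
20 log₁₀(0.063666) = -23.922 dB

-23.92 dB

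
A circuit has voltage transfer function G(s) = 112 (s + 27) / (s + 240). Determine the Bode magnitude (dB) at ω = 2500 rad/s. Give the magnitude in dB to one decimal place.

40.9 dB

|j2500 + 27| = √(2500² + 27²) = 2500
|j2500 + 240| = √(2500² + 240²) = 2511
|G(j2500)| = 112 × 2500 / 2511 = 111.49
20 log₁₀(111.49) = 40.95 dB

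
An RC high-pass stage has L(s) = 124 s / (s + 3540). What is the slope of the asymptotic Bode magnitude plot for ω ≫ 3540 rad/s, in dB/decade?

0 dB/decade

With 1 zero and 1 pole, the high-frequency asymptotic slope is 20 × (1 − 1) = 0 dB/decade.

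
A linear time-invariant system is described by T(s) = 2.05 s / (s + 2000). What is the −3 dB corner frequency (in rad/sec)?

2000 rad/sec

For a single-pole high-pass, the −3 dB point is at the pole: ω = 2000 rad/sec.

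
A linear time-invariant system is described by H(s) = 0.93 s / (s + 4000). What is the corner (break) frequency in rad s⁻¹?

4000 rad s⁻¹

The single real pole at s = −4000 gives a corner at ω = 4000 rad s⁻¹.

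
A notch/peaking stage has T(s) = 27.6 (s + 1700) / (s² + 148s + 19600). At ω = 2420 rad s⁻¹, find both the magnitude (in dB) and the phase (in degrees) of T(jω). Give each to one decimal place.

|T| = -37.1 dB, ∠T = -121.6°

|j2420 + 1700| = √(2420² + 1700²) = 2957
|(j2420)² + 148(j2420) + 19600| = |-5.8368e+06 + j3.5816e+05| = 5.848e+06
|T(j2420)| = 27.6 × 2957 / 5.848e+06 = 0.013958
20 log₁₀(0.013958) = -37.10 dB
∠(j2420 + 1700) = arctan(2420/1700) = 54.91°
∠[(j2420)² + 148(j2420) + 19600] = ∠[-5.8368e+06 + j3.5816e+05] = 176.49°
∠T(j2420) = 54.91° − 176.49° = -121.58°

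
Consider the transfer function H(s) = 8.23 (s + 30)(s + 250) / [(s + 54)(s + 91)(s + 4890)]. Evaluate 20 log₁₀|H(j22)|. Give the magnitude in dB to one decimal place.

|j22 + 30| = √(22² + 30²) = 37.2
|j22 + 250| = √(22² + 250²) = 251
|j22 + 54| = √(22² + 54²) = 58.31
|j22 + 91| = √(22² + 91²) = 93.62
|j22 + 4890| = √(22² + 4890²) = 4890
|H(j22)| = 8.23 × 37.2 × 251 / (58.31 × 93.62 × 4890) = 0.0028784
20 log₁₀(0.0028784) = -50.82 dB

-50.8 dB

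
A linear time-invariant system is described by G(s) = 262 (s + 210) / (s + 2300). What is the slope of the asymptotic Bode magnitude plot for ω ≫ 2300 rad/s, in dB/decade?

0 dB/decade

With 1 zero and 1 pole, the high-frequency asymptotic slope is 20 × (1 − 1) = 0 dB/decade.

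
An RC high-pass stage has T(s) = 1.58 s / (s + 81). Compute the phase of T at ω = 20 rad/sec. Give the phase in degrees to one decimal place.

∠(j20) = 90.00°
∠(j20 + 81) = arctan(20/81) = 13.87°
∠T(j20) = 90.00° − 13.87° = 76.13°

76.1°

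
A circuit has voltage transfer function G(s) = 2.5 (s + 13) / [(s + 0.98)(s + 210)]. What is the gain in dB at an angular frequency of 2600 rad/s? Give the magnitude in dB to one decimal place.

|j2600 + 13| = √(2600² + 13²) = 2600
|j2600 + 0.98| = √(2600² + 0.98²) = 2600
|j2600 + 210| = √(2600² + 210²) = 2608
|G(j2600)| = 2.5 × 2600 / (2600 × 2608) = 0.00095843
20 log₁₀(0.00095843) = -60.37 dB

-60.4 dB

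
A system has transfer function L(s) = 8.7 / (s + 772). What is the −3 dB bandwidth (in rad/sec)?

772 rad/sec

For a single-pole low-pass, the −3 dB point is at the pole: ω = 772 rad/sec.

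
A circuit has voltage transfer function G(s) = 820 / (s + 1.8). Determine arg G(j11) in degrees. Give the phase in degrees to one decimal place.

-80.7°

∠(j11 + 1.8) = arctan(11/1.8) = 80.71°
∠G(j11) = −80.71° = -80.71°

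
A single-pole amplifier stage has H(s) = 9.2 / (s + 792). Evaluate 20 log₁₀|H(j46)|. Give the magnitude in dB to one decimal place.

|j46 + 792| = √(46² + 792²) = 793.3
|H(j46)| = 9.2 / 793.3 = 0.011597
20 log₁₀(0.011597) = -38.71 dB

-38.7 dB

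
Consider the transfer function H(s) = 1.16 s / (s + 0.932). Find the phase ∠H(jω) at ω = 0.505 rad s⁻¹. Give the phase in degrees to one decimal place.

∠(j0.505) = 90.00°
∠(j0.505 + 0.932) = arctan(0.505/0.932) = 28.45°
∠H(j0.505) = 90.00° − 28.45° = 61.55°

61.5°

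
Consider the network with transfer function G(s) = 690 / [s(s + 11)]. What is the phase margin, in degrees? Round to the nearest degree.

24°

Gain crossover: |G(jω)| = 1 at ω ≈ 25.1 rad/s.
∠G(j25.1) = −90° − arctan(25.1/11) ≈ -156.37°
PM = 180° + (-156.37°) = 23.63°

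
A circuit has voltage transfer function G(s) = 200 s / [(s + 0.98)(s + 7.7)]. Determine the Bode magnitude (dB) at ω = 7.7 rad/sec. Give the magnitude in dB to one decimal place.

|j7.7| = 7.7
|j7.7 + 0.98| = √(7.7² + 0.98²) = 7.762
|j7.7 + 7.7| = √(7.7² + 7.7²) = 10.89
|G(j7.7)| = 200 × 7.7 / (7.762 × 10.89) = 18.219
20 log₁₀(18.219) = 25.21 dB

25.2 dB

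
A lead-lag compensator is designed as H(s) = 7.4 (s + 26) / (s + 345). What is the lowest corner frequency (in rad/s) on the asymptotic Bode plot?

Break frequencies occur at each pole and zero magnitude: 26 rad/s, 345 rad/s.
The lowest is 26 rad/s.

26 rad/s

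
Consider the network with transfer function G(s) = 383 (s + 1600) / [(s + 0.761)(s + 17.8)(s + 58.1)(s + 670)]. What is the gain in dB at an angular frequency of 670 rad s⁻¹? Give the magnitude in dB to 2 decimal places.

|j670 + 1600| = √(670² + 1600²) = 1735
|j670 + 0.761| = √(670² + 0.761²) = 670
|j670 + 17.8| = √(670² + 17.8²) = 670.2
|j670 + 58.1| = √(670² + 58.1²) = 672.5
|j670 + 670| = √(670² + 670²) = 947.5
|G(j670)| = 383 × 1735 / (670 × 670.2 × 672.5 × 947.5) = 2.3217e-06
20 log₁₀(2.3217e-06) = -112.684 dB

-112.68 dB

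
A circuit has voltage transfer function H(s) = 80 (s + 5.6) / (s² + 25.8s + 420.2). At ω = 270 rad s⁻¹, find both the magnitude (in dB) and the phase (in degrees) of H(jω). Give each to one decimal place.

|j270 + 5.6| = √(270² + 5.6²) = 270.1
|(j270)² + 25.8(j270) + 420.2| = |-72480 + j6966| = 7.281e+04
|H(j270)| = 80 × 270.1 / 7.281e+04 = 0.29671
20 log₁₀(0.29671) = -10.55 dB
∠(j270 + 5.6) = arctan(270/5.6) = 88.81°
∠[(j270)² + 25.8(j270) + 420.2] = ∠[-72480 + j6966] = 174.51°
∠H(j270) = 88.81° − 174.51° = -85.70°

|H| = -10.6 dB, ∠H = -85.7°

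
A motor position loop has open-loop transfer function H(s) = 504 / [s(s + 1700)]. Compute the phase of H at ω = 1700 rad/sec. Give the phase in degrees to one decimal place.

-135.0 deg

∠(j1700 + 1700) = arctan(1700/1700) = 45.00°
∠(j1700) = 90.00°
∠H(j1700) = − (45.00° + 90.00°) = -135.00°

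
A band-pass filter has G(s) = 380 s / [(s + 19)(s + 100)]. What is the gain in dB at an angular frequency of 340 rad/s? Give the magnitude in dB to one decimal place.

0.6 dB

|j340| = 340
|j340 + 19| = √(340² + 19²) = 340.5
|j340 + 100| = √(340² + 100²) = 354.4
|G(j340)| = 380 × 340 / (340.5 × 354.4) = 1.0706
20 log₁₀(1.0706) = 0.59 dB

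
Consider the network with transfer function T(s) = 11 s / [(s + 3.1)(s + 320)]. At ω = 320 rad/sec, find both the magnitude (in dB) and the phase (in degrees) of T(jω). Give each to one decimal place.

|T| = -32.3 dB, ∠T = -44.4 deg

|j320| = 320
|j320 + 3.1| = √(320² + 3.1²) = 320
|j320 + 320| = √(320² + 320²) = 452.5
|T(j320)| = 11 × 320 / (320 × 452.5) = 0.024306
20 log₁₀(0.024306) = -32.29 dB
∠(j320) = 90.00°
∠(j320 + 3.1) = arctan(320/3.1) = 89.44°
∠(j320 + 320) = arctan(320/320) = 45.00°
∠T(j320) = 90.00° − (89.44° + 45.00°) = -44.44°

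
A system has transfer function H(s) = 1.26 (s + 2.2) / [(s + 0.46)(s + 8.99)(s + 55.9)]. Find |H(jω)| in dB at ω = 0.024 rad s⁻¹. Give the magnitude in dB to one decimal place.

-38.4 dB

|j0.024 + 2.2| = √(0.024² + 2.2²) = 2.2
|j0.024 + 0.46| = √(0.024² + 0.46²) = 0.4606
|j0.024 + 8.99| = √(0.024² + 8.99²) = 8.99
|j0.024 + 55.9| = √(0.024² + 55.9²) = 55.9
|H(j0.024)| = 1.26 × 2.2 / (0.4606 × 8.99 × 55.9) = 0.011976
20 log₁₀(0.011976) = -38.43 dB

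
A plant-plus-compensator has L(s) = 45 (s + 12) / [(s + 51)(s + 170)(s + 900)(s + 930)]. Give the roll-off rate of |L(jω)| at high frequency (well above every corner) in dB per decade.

With 1 zero and 4 poles, the high-frequency asymptotic slope is 20 × (1 − 4) = -60 dB/decade.

-60 dB/decade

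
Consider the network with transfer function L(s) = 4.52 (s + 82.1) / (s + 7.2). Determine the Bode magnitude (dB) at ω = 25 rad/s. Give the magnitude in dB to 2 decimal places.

|j25 + 82.1| = √(25² + 82.1²) = 85.82
|j25 + 7.2| = √(25² + 7.2²) = 26.02
|L(j25)| = 4.52 × 85.82 / 26.02 = 14.911
20 log₁₀(14.911) = 23.470 dB

23.47 dB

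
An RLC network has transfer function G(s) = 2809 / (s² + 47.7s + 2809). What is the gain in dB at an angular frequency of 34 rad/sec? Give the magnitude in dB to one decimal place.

|(j34)² + 47.7(j34) + 2809| = |1653 + j1621.8| = 2316
|G(j34)| = 2809 / 2316 = 1.213
20 log₁₀(1.213) = 1.68 dB

1.7 dB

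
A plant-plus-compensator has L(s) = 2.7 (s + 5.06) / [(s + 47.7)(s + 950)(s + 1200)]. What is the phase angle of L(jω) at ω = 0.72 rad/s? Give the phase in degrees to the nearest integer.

7°

∠(j0.72 + 5.06) = arctan(0.72/5.06) = 8.10°
∠(j0.72 + 47.7) = arctan(0.72/47.7) = 0.86°
∠(j0.72 + 950) = arctan(0.72/950) = 0.04°
∠(j0.72 + 1200) = arctan(0.72/1200) = 0.03°
∠L(j0.72) = 8.10° − (0.86° + 0.04° + 0.03°) = 7.16°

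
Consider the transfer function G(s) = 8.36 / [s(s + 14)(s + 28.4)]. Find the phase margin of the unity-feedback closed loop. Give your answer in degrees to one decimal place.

Gain crossover: |G(jω)| = 1 at ω ≈ 0.021 rad s⁻¹.
∠G(j0.021) = −90° − arctan(0.021/14) − arctan(0.021/28.4) ≈ -90.13°
PM = 180° + (-90.13°) = 89.87°

89.9°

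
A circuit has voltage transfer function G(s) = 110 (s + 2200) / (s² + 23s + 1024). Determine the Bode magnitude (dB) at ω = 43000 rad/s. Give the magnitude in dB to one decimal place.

-51.8 dB

|j43000 + 2200| = √(43000² + 2200²) = 4.306e+04
|(j43000)² + 23(j43000) + 1024| = |-1.849e+09 + j9.89e+05| = 1.849e+09
|G(j43000)| = 110 × 4.306e+04 / 1.849e+09 = 0.0025615
20 log₁₀(0.0025615) = -51.83 dB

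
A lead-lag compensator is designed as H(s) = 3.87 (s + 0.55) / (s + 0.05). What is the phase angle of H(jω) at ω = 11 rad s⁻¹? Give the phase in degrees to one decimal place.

∠(j11 + 0.55) = arctan(11/0.55) = 87.14°
∠(j11 + 0.05) = arctan(11/0.05) = 89.74°
∠H(j11) = 87.14° − 89.74° = -2.60°

-2.6°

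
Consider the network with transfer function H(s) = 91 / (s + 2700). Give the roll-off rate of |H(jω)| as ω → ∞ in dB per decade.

With 0 zeros and 1 pole, the high-frequency asymptotic slope is 20 × (0 − 1) = -20 dB/decade.

-20 dB/decade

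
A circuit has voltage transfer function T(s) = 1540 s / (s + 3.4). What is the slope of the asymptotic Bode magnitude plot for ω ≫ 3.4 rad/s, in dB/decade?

With 1 zero and 1 pole, the high-frequency asymptotic slope is 20 × (1 − 1) = 0 dB/decade.

0 dB/decade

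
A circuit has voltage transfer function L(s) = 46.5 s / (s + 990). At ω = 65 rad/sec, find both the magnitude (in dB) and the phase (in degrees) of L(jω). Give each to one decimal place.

|L| = 9.7 dB, ∠L = 86.2°

|j65| = 65
|j65 + 990| = √(65² + 990²) = 992.1
|L(j65)| = 46.5 × 65 / 992.1 = 3.0465
20 log₁₀(3.0465) = 9.68 dB
∠(j65) = 90.00°
∠(j65 + 990) = arctan(65/990) = 3.76°
∠L(j65) = 90.00° − 3.76° = 86.24°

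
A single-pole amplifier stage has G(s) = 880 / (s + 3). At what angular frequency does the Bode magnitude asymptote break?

The single real pole at s = −3 gives a corner at ω = 3 rad/s.

3 rad/s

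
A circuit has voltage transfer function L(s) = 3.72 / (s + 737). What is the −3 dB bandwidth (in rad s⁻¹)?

737 rad s⁻¹

For a single-pole low-pass, the −3 dB point is at the pole: ω = 737 rad s⁻¹.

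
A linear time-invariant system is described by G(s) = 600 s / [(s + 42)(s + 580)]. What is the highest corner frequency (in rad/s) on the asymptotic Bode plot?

Break frequencies occur at each pole and zero magnitude: 42 rad/s, 580 rad/s.
The highest is 580 rad/s.

580 rad/s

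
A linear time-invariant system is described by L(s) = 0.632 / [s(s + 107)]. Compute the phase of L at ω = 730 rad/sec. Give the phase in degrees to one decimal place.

-171.7°

∠(j730 + 107) = arctan(730/107) = 81.66°
∠(j730) = 90.00°
∠L(j730) = − (81.66° + 90.00°) = -171.66°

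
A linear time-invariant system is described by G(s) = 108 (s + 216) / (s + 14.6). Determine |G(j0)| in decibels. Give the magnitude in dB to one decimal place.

64.1 dB

G(0) = 108 × 216 / 14.6 = 1597.8
20 log₁₀(1597.8) = 64.07 dB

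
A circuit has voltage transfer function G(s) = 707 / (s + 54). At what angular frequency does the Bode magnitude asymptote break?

54 rad/s

The single real pole at s = −54 gives a corner at ω = 54 rad/s.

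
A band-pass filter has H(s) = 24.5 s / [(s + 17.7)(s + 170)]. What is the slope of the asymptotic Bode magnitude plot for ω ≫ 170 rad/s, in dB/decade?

With 1 zero and 2 poles, the high-frequency asymptotic slope is 20 × (1 − 2) = -20 dB/decade.

-20 dB/decade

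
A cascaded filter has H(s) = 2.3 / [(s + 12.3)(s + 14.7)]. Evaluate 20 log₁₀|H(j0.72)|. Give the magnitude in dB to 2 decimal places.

|j0.72 + 12.3| = √(0.72² + 12.3²) = 12.32
|j0.72 + 14.7| = √(0.72² + 14.7²) = 14.72
|H(j0.72)| = 2.3 / (12.32 × 14.72) = 0.012684
20 log₁₀(0.012684) = -37.935 dB

-37.94 dB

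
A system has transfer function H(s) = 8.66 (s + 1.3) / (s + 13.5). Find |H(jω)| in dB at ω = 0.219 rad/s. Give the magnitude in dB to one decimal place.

|j0.219 + 1.3| = √(0.219² + 1.3²) = 1.318
|j0.219 + 13.5| = √(0.219² + 13.5²) = 13.5
|H(j0.219)| = 8.66 × 1.318 / 13.5 = 0.84557
20 log₁₀(0.84557) = -1.46 dB

-1.5 dB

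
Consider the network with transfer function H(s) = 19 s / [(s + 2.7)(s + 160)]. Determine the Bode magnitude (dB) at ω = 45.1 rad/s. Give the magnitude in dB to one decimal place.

-18.9 dB

|j45.1| = 45.1
|j45.1 + 2.7| = √(45.1² + 2.7²) = 45.18
|j45.1 + 160| = √(45.1² + 160²) = 166.2
|H(j45.1)| = 19 × 45.1 / (45.18 × 166.2) = 0.11409
20 log₁₀(0.11409) = -18.85 dB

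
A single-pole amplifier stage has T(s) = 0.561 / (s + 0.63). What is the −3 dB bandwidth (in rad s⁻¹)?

For a single-pole low-pass, the −3 dB point is at the pole: ω = 0.63 rad s⁻¹.

0.63 rad s⁻¹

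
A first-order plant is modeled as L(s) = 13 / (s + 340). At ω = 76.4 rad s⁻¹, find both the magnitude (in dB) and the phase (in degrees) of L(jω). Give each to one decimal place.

|L| = -28.6 dB, ∠L = -12.7°

|j76.4 + 340| = √(76.4² + 340²) = 348.5
|L(j76.4)| = 13 / 348.5 = 0.037305
20 log₁₀(0.037305) = -28.56 dB
∠(j76.4 + 340) = arctan(76.4/340) = 12.66°
∠L(j76.4) = −12.66° = -12.66°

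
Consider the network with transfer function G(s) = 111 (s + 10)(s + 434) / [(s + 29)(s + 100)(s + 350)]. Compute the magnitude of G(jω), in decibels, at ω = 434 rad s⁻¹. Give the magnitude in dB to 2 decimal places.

-11.25 dB

|j434 + 10| = √(434² + 10²) = 434.1
|j434 + 434| = √(434² + 434²) = 613.8
|j434 + 29| = √(434² + 29²) = 435
|j434 + 100| = √(434² + 100²) = 445.4
|j434 + 350| = √(434² + 350²) = 557.5
|G(j434)| = 111 × 434.1 × 613.8 / (435 × 445.4 × 557.5) = 0.27383
20 log₁₀(0.27383) = -11.251 dB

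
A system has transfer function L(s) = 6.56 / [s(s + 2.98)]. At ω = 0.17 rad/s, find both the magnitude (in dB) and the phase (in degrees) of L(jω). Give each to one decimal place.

|j0.17 + 2.98| = √(0.17² + 2.98²) = 2.985
|j0.17| = 0.17
|L(j0.17)| = 6.56 / (2.985 × 0.17) = 12.928
20 log₁₀(12.928) = 22.23 dB
∠(j0.17 + 2.98) = arctan(0.17/2.98) = 3.27°
∠(j0.17) = 90.00°
∠L(j0.17) = − (3.27° + 90.00°) = -93.27°

|L| = 22.2 dB, ∠L = -93.3°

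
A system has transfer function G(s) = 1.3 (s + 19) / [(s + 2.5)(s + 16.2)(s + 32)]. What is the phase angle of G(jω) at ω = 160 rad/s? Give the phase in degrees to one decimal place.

-168.8°

∠(j160 + 19) = arctan(160/19) = 83.23°
∠(j160 + 2.5) = arctan(160/2.5) = 89.10°
∠(j160 + 16.2) = arctan(160/16.2) = 84.22°
∠(j160 + 32) = arctan(160/32) = 78.69°
∠G(j160) = 83.23° − (89.10° + 84.22° + 78.69°) = -168.79°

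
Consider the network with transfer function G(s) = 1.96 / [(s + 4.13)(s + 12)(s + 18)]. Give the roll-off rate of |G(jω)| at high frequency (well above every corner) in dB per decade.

With 0 zeros and 3 poles, the high-frequency asymptotic slope is 20 × (0 − 3) = -60 dB/decade.

-60 dB/decade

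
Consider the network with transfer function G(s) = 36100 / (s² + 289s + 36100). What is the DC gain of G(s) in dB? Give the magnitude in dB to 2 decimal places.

G(0) = 36100 / 36100 = 1
20 log₁₀(1) = 0.000 dB

0.00 dB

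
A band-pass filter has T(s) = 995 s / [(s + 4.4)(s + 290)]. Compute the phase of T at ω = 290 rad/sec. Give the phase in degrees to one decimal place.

∠(j290) = 90.00°
∠(j290 + 4.4) = arctan(290/4.4) = 89.13°
∠(j290 + 290) = arctan(290/290) = 45.00°
∠T(j290) = 90.00° − (89.13° + 45.00°) = -44.13°

-44.1°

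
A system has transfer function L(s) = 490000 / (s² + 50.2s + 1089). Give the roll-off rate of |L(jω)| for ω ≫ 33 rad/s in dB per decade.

-40 dB/decade

With 0 zeros and 2 poles, the high-frequency asymptotic slope is 20 × (0 − 2) = -40 dB/decade.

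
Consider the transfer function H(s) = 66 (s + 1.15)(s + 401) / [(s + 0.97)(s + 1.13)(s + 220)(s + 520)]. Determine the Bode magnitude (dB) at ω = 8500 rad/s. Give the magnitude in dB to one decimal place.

|j8500 + 1.15| = √(8500² + 1.15²) = 8500
|j8500 + 401| = √(8500² + 401²) = 8509
|j8500 + 0.97| = √(8500² + 0.97²) = 8500
|j8500 + 1.13| = √(8500² + 1.13²) = 8500
|j8500 + 220| = √(8500² + 220²) = 8503
|j8500 + 520| = √(8500² + 520²) = 8516
|H(j8500)| = 66 × 8500 × 8509 / (8500 × 8500 × 8503 × 8516) = 9.125e-07
20 log₁₀(9.125e-07) = -120.80 dB

-120.8 dB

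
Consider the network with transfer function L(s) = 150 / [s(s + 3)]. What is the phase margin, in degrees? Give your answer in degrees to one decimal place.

14.0°

Gain crossover: |L(jω)| = 1 at ω ≈ 12.1 rad s⁻¹.
∠L(j12.1) = −90° − arctan(12.1/3) ≈ -166.04°
PM = 180° + (-166.04°) = 13.96°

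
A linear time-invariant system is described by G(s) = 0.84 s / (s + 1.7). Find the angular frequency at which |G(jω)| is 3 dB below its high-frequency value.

For a single-pole high-pass, the −3 dB point is at the pole: ω = 1.7 rad/s.

1.7 rad/s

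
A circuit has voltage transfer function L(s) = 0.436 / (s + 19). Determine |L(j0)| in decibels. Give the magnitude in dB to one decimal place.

-32.8 dB

L(0) = 0.436 / 19 = 0.022947
20 log₁₀(0.022947) = -32.79 dB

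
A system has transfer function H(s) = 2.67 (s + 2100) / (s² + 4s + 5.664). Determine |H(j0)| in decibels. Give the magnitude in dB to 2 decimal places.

59.91 dB

H(0) = 2.67 × 2100 / 5.664 = 989.94
20 log₁₀(989.94) = 59.912 dB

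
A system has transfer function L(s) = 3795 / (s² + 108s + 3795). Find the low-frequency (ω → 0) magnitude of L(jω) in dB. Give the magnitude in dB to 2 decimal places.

0.00 dB

L(0) = 3795 / 3795 = 1
20 log₁₀(1) = 0.000 dB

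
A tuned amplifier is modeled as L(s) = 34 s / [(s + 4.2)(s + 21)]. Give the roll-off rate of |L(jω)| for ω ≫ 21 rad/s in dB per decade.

With 1 zero and 2 poles, the high-frequency asymptotic slope is 20 × (1 − 2) = -20 dB/decade.

-20 dB/decade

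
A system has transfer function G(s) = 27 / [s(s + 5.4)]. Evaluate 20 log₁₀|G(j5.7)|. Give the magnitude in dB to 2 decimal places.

|j5.7 + 5.4| = √(5.7² + 5.4²) = 7.852
|j5.7| = 5.7
|G(j5.7)| = 27 / (7.852 × 5.7) = 0.60328
20 log₁₀(0.60328) = -4.390 dB

-4.39 dB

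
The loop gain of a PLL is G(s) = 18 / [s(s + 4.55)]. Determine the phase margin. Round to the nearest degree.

Gain crossover: |G(jω)| = 1 at ω ≈ 3.23 rad/s.
∠G(j3.23) = −90° − arctan(3.23/4.55) ≈ -125.34°
PM = 180° + (-125.34°) = 54.66°

55°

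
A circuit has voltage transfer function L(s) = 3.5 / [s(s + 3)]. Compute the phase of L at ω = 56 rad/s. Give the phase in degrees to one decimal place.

-176.9°

∠(j56 + 3) = arctan(56/3) = 86.93°
∠(j56) = 90.00°
∠L(j56) = − (86.93° + 90.00°) = -176.93°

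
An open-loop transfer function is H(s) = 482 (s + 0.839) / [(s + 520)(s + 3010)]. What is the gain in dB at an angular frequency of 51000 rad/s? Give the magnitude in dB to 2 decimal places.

|j51000 + 0.839| = √(51000² + 0.839²) = 5.1e+04
|j51000 + 520| = √(51000² + 520²) = 5.1e+04
|j51000 + 3010| = √(51000² + 3010²) = 5.109e+04
|H(j51000)| = 482 × 5.1e+04 / (5.1e+04 × 5.109e+04) = 0.0094341
20 log₁₀(0.0094341) = -40.506 dB

-40.51 dB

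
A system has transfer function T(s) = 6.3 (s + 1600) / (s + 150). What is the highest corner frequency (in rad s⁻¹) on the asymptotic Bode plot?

Break frequencies occur at each pole and zero magnitude: 150 rad s⁻¹, 1600 rad s⁻¹.
The highest is 1600 rad s⁻¹.

1600 rad s⁻¹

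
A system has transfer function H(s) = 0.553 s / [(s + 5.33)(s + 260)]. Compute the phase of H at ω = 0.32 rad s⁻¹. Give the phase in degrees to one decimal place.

∠(j0.32) = 90.00°
∠(j0.32 + 5.33) = arctan(0.32/5.33) = 3.44°
∠(j0.32 + 260) = arctan(0.32/260) = 0.07°
∠H(j0.32) = 90.00° − (3.44° + 0.07°) = 86.49°

86.5°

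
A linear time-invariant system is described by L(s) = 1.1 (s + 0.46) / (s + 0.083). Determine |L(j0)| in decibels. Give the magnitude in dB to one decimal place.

15.7 dB

L(0) = 1.1 × 0.46 / 0.083 = 6.0964
20 log₁₀(6.0964) = 15.70 dB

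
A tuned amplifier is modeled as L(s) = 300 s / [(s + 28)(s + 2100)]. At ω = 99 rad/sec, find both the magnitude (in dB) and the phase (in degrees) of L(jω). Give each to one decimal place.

|j99| = 99
|j99 + 28| = √(99² + 28²) = 102.9
|j99 + 2100| = √(99² + 2100²) = 2102
|L(j99)| = 300 × 99 / (102.9 × 2102) = 0.13731
20 log₁₀(0.13731) = -17.25 dB
∠(j99) = 90.00°
∠(j99 + 28) = arctan(99/28) = 74.21°
∠(j99 + 2100) = arctan(99/2100) = 2.70°
∠L(j99) = 90.00° − (74.21° + 2.70°) = 13.09°

|L| = -17.2 dB, ∠L = 13.1°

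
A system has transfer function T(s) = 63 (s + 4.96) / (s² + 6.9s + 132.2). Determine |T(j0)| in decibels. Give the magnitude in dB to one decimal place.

7.5 dB

T(0) = 63 × 4.96 / 132.2 = 2.3637
20 log₁₀(2.3637) = 7.47 dB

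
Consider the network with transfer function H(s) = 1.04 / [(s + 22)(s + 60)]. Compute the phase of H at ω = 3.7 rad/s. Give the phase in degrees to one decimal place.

∠(j3.7 + 22) = arctan(3.7/22) = 9.55°
∠(j3.7 + 60) = arctan(3.7/60) = 3.53°
∠H(j3.7) = − (9.55° + 3.53°) = -13.08°

-13.1°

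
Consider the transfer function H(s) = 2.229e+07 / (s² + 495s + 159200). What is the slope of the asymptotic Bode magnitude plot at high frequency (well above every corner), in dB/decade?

With 0 zeros and 2 poles, the high-frequency asymptotic slope is 20 × (0 − 2) = -40 dB/decade.

-40 dB/decade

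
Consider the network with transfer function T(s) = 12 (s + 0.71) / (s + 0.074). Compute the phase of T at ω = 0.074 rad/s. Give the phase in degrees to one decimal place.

∠(j0.074 + 0.71) = arctan(0.074/0.71) = 5.95°
∠(j0.074 + 0.074) = arctan(0.074/0.074) = 45.00°
∠T(j0.074) = 5.95° − 45.00° = -39.05°

-39.0 deg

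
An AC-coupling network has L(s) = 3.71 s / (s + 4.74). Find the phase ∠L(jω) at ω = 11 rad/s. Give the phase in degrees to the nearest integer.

∠(j11) = 90.00°
∠(j11 + 4.74) = arctan(11/4.74) = 66.69°
∠L(j11) = 90.00° − 66.69° = 23.31°

23°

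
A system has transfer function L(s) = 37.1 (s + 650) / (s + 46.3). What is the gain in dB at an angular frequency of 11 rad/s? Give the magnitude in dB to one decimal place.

|j11 + 650| = √(11² + 650²) = 650.1
|j11 + 46.3| = √(11² + 46.3²) = 47.59
|L(j11)| = 37.1 × 650.1 / 47.59 = 506.81
20 log₁₀(506.81) = 54.10 dB

54.1 dB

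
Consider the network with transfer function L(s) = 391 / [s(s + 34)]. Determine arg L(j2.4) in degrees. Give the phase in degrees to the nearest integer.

-94°

∠(j2.4 + 34) = arctan(2.4/34) = 4.04°
∠(j2.4) = 90.00°
∠L(j2.4) = − (4.04° + 90.00°) = -94.04°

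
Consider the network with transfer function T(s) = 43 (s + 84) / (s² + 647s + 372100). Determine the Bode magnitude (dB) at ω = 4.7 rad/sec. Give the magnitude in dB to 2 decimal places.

-40.24 dB

|j4.7 + 84| = √(4.7² + 84²) = 84.13
|(j4.7)² + 647(j4.7) + 372100| = |3.7208e+05 + j3040.9| = 3.721e+05
|T(j4.7)| = 43 × 84.13 / 3.721e+05 = 0.0097225
20 log₁₀(0.0097225) = -40.244 dB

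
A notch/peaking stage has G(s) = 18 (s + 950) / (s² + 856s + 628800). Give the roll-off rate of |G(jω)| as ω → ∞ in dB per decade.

With 1 zero and 2 poles, the high-frequency asymptotic slope is 20 × (1 − 2) = -20 dB/decade.

-20 dB/decade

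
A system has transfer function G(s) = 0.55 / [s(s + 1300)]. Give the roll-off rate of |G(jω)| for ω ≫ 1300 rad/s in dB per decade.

With 0 zeros and 2 poles, the high-frequency asymptotic slope is 20 × (0 − 2) = -40 dB/decade.

-40 dB/decade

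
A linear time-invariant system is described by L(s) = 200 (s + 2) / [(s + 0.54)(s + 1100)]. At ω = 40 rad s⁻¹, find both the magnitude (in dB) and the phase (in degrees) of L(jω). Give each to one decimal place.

|L| = -14.8 dB, ∠L = -4.2°

|j40 + 2| = √(40² + 2²) = 40.05
|j40 + 0.54| = √(40² + 0.54²) = 40
|j40 + 1100| = √(40² + 1100²) = 1101
|L(j40)| = 200 × 40.05 / (40 × 1101) = 0.18191
20 log₁₀(0.18191) = -14.80 dB
∠(j40 + 2) = arctan(40/2) = 87.14°
∠(j40 + 0.54) = arctan(40/0.54) = 89.23°
∠(j40 + 1100) = arctan(40/1100) = 2.08°
∠L(j40) = 87.14° − (89.23° + 2.08°) = -4.17°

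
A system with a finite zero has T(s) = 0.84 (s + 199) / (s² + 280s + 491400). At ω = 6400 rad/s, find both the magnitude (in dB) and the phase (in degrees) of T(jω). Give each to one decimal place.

|T| = -77.5 dB, ∠T = -89.2°

|j6400 + 199| = √(6400² + 199²) = 6403
|(j6400)² + 280(j6400) + 491400| = |-4.0469e+07 + j1.792e+06| = 4.051e+07
|T(j6400)| = 0.84 × 6403 / 4.051e+07 = 0.00013278
20 log₁₀(0.00013278) = -77.54 dB
∠(j6400 + 199) = arctan(6400/199) = 88.22°
∠[(j6400)² + 280(j6400) + 491400] = ∠[-4.0469e+07 + j1.792e+06] = 177.46°
∠T(j6400) = 88.22° − 177.46° = -89.25°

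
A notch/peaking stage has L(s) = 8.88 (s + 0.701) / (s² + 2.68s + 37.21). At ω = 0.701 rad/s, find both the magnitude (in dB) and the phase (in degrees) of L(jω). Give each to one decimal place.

|L| = -12.4 dB, ∠L = 42.1 deg

|j0.701 + 0.701| = √(0.701² + 0.701²) = 0.9914
|(j0.701)² + 2.68(j0.701) + 37.21| = |36.719 + j1.8787| = 36.77
|L(j0.701)| = 8.88 × 0.9914 / 36.77 = 0.23944
20 log₁₀(0.23944) = -12.42 dB
∠(j0.701 + 0.701) = arctan(0.701/0.701) = 45.00°
∠[(j0.701)² + 2.68(j0.701) + 37.21] = ∠[36.719 + j1.8787] = 2.93°
∠L(j0.701) = 45.00° − 2.93° = 42.07°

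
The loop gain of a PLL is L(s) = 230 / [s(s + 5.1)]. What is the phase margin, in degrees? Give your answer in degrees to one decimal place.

19.1°

Gain crossover: |L(jω)| = 1 at ω ≈ 14.7 rad s⁻¹.
∠L(j14.7) = −90° − arctan(14.7/5.1) ≈ -160.92°
PM = 180° + (-160.92°) = 19.08°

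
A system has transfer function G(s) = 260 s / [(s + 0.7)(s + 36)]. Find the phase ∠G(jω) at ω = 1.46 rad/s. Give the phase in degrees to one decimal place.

23.3°

∠(j1.46) = 90.00°
∠(j1.46 + 0.7) = arctan(1.46/0.7) = 64.38°
∠(j1.46 + 36) = arctan(1.46/36) = 2.32°
∠G(j1.46) = 90.00° − (64.38° + 2.32°) = 23.29°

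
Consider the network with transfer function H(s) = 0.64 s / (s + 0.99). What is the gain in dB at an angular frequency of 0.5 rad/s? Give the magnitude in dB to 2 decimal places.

-10.80 dB

|j0.5| = 0.5
|j0.5 + 0.99| = √(0.5² + 0.99²) = 1.109
|H(j0.5)| = 0.64 × 0.5 / 1.109 = 0.28852
20 log₁₀(0.28852) = -10.796 dB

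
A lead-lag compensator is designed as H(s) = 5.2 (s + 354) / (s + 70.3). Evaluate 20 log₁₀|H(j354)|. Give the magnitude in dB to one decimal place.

|j354 + 354| = √(354² + 354²) = 500.6
|j354 + 70.3| = √(354² + 70.3²) = 360.9
|H(j354)| = 5.2 × 500.6 / 360.9 = 7.2131
20 log₁₀(7.2131) = 17.16 dB

17.2 dB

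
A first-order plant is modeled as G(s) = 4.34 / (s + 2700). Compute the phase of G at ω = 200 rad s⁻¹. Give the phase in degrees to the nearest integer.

-4°

∠(j200 + 2700) = arctan(200/2700) = 4.24°
∠G(j200) = −4.24° = -4.24°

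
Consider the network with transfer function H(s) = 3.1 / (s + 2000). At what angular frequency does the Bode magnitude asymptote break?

The single real pole at s = −2000 gives a corner at ω = 2000 rad s⁻¹.

2000 rad s⁻¹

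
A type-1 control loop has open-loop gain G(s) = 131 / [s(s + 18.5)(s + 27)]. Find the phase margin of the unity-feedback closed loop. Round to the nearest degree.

89°

Gain crossover: |G(jω)| = 1 at ω ≈ 0.262 rad/s.
∠G(j0.262) = −90° − arctan(0.262/18.5) − arctan(0.262/27) ≈ -91.37°
PM = 180° + (-91.37°) = 88.63°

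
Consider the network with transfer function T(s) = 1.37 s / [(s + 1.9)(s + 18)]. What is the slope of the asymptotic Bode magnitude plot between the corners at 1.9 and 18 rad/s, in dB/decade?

In this band the factors already past their corner are: 1 differentiator zero, pole at 1.9; net slope = 0 dB/decade.

0 dB/decade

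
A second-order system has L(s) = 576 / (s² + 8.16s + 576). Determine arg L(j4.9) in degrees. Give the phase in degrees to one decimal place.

-4.1 deg

∠[(j4.9)² + 8.16(j4.9) + 576] = ∠[551.99 + j39.984] = 4.14°
∠L(j4.9) = −4.14° = -4.14°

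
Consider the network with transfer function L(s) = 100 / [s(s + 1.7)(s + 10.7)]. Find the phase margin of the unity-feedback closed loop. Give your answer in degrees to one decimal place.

16.9°

Gain crossover: |L(jω)| = 1 at ω ≈ 2.78 rad/s.
∠L(j2.78) = −90° − arctan(2.78/1.7) − arctan(2.78/10.7) ≈ -163.09°
PM = 180° + (-163.09°) = 16.91°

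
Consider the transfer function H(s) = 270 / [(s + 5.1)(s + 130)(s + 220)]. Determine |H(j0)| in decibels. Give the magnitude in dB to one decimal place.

-54.7 dB

H(0) = 270 / (5.1 × 130 × 220) = 0.0018511
20 log₁₀(0.0018511) = -54.65 dB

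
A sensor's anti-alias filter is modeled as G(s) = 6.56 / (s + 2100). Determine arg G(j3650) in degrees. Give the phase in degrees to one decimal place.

-60.1 deg

∠(j3650 + 2100) = arctan(3650/2100) = 60.09°
∠G(j3650) = −60.09° = -60.09°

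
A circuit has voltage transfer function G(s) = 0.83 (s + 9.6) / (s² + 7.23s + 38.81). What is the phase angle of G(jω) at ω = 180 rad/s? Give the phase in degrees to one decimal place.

-90.7°

∠(j180 + 9.6) = arctan(180/9.6) = 86.95°
∠[(j180)² + 7.23(j180) + 38.81] = ∠[-32361 + j1301.4] = 177.70°
∠G(j180) = 86.95° − 177.70° = -90.75°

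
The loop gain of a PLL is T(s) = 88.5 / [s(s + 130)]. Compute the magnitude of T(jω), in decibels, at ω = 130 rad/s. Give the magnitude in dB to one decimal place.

-48.6 dB

|j130 + 130| = √(130² + 130²) = 183.8
|j130| = 130
|T(j130)| = 88.5 / (183.8 × 130) = 0.0037029
20 log₁₀(0.0037029) = -48.63 dB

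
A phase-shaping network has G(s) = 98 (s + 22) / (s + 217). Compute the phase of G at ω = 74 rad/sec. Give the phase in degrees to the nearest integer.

55°

∠(j74 + 22) = arctan(74/22) = 73.44°
∠(j74 + 217) = arctan(74/217) = 18.83°
∠G(j74) = 73.44° − 18.83° = 54.61°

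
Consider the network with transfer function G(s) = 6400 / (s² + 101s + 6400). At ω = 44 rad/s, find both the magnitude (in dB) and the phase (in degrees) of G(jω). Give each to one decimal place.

|G| = 0.1 dB, ∠G = -44.9°

|(j44)² + 101(j44) + 6400| = |4464 + j4444| = 6299
|G(j44)| = 6400 / 6299 = 1.016
20 log₁₀(1.016) = 0.14 dB
∠[(j44)² + 101(j44) + 6400] = ∠[4464 + j4444] = 44.87°
∠G(j44) = −44.87° = -44.87°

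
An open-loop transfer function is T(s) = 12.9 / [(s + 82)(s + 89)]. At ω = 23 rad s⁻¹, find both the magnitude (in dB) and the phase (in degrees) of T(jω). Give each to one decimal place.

|j23 + 82| = √(23² + 82²) = 85.16
|j23 + 89| = √(23² + 89²) = 91.92
|T(j23)| = 12.9 / (85.16 × 91.92) = 0.0016478
20 log₁₀(0.0016478) = -55.66 dB
∠(j23 + 82) = arctan(23/82) = 15.67°
∠(j23 + 89) = arctan(23/89) = 14.49°
∠T(j23) = − (15.67° + 14.49°) = -30.16°

|T| = -55.7 dB, ∠T = -30.2°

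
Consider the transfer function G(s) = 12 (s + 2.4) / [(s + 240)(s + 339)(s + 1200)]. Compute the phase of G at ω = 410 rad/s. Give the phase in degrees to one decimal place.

∠(j410 + 2.4) = arctan(410/2.4) = 89.66°
∠(j410 + 240) = arctan(410/240) = 59.66°
∠(j410 + 339) = arctan(410/339) = 50.42°
∠(j410 + 1200) = arctan(410/1200) = 18.86°
∠G(j410) = 89.66° − (59.66° + 50.42° + 18.86°) = -39.27°

-39.3°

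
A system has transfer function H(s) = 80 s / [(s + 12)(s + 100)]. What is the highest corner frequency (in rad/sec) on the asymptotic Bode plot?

100 rad/sec

Break frequencies occur at each pole and zero magnitude: 12 rad/sec, 100 rad/sec.
The highest is 100 rad/sec.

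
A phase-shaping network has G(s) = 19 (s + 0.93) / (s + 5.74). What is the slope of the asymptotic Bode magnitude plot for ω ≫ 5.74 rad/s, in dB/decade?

With 1 zero and 1 pole, the high-frequency asymptotic slope is 20 × (1 − 1) = 0 dB/decade.

0 dB/decade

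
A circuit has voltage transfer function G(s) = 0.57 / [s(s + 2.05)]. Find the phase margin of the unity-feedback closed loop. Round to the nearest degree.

82°

Gain crossover: |G(jω)| = 1 at ω ≈ 0.276 rad/s.
∠G(j0.276) = −90° − arctan(0.276/2.05) ≈ -97.66°
PM = 180° + (-97.66°) = 82.34°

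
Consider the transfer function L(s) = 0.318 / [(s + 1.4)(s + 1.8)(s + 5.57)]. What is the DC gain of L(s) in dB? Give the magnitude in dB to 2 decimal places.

L(0) = 0.318 / (1.4 × 1.8 × 5.57) = 0.022655
20 log₁₀(0.022655) = -32.897 dB

-32.90 dB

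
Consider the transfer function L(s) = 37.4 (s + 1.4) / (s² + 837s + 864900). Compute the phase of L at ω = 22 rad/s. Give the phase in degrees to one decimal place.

85.1°

∠(j22 + 1.4) = arctan(22/1.4) = 86.36°
∠[(j22)² + 837(j22) + 864900] = ∠[8.6442e+05 + j18414] = 1.22°
∠L(j22) = 86.36° − 1.22° = 85.14°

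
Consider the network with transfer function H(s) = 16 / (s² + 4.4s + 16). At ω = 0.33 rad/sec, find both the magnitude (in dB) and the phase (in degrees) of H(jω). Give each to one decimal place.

|H| = 0.0 dB, ∠H = -5.2 deg

|(j0.33)² + 4.4(j0.33) + 16| = |15.891 + j1.452| = 15.96
|H(j0.33)| = 16 / 15.96 = 1.0027
20 log₁₀(1.0027) = 0.02 dB
∠[(j0.33)² + 4.4(j0.33) + 16] = ∠[15.891 + j1.452] = 5.22°
∠H(j0.33) = −5.22° = -5.22°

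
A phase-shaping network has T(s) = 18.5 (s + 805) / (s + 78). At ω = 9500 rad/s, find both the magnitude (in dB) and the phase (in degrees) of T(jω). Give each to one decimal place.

|j9500 + 805| = √(9500² + 805²) = 9534
|j9500 + 78| = √(9500² + 78²) = 9500
|T(j9500)| = 18.5 × 9534 / 9500 = 18.566
20 log₁₀(18.566) = 25.37 dB
∠(j9500 + 805) = arctan(9500/805) = 85.16°
∠(j9500 + 78) = arctan(9500/78) = 89.53°
∠T(j9500) = 85.16° − 89.53° = -4.37°

|T| = 25.4 dB, ∠T = -4.4°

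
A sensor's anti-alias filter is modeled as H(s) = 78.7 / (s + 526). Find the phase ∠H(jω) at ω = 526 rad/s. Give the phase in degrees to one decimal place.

-45.0°

∠(j526 + 526) = arctan(526/526) = 45.00°
∠H(j526) = −45.00° = -45.00°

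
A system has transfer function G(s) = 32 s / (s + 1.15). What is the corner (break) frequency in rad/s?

1.15 rad/s

The single real pole at s = −1.15 gives a corner at ω = 1.15 rad/s.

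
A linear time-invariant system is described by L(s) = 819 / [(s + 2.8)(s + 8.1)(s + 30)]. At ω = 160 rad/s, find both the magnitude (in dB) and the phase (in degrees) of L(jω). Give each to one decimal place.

|j160 + 2.8| = √(160² + 2.8²) = 160
|j160 + 8.1| = √(160² + 8.1²) = 160.2
|j160 + 30| = √(160² + 30²) = 162.8
|L(j160)| = 819 / (160 × 160.2 × 162.8) = 0.00019625
20 log₁₀(0.00019625) = -74.14 dB
∠(j160 + 2.8) = arctan(160/2.8) = 89.00°
∠(j160 + 8.1) = arctan(160/8.1) = 87.10°
∠(j160 + 30) = arctan(160/30) = 79.38°
∠L(j160) = − (89.00° + 87.10° + 79.38°) = -255.48°

|L| = -74.1 dB, ∠L = -255.5 deg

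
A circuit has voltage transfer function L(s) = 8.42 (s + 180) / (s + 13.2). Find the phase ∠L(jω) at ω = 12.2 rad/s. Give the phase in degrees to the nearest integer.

-39°

∠(j12.2 + 180) = arctan(12.2/180) = 3.88°
∠(j12.2 + 13.2) = arctan(12.2/13.2) = 42.75°
∠L(j12.2) = 3.88° − 42.75° = -38.87°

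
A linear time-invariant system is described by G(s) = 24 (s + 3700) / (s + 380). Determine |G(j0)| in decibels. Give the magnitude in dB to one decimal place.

47.4 dB

G(0) = 24 × 3700 / 380 = 233.68
20 log₁₀(233.68) = 47.37 dB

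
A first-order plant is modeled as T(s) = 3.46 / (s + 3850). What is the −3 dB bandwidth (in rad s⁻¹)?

For a single-pole low-pass, the −3 dB point is at the pole: ω = 3850 rad s⁻¹.

3850 rad s⁻¹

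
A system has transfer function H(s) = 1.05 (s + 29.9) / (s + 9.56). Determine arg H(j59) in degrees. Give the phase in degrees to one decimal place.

-17.7 deg

∠(j59 + 29.9) = arctan(59/29.9) = 63.13°
∠(j59 + 9.56) = arctan(59/9.56) = 80.80°
∠H(j59) = 63.13° − 80.80° = -17.67°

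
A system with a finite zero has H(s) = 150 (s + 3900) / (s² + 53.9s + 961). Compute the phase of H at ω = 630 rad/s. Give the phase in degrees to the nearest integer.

-166°

∠(j630 + 3900) = arctan(630/3900) = 9.18°
∠[(j630)² + 53.9(j630) + 961] = ∠[-3.9594e+05 + j33957] = 175.10°
∠H(j630) = 9.18° − 175.10° = -165.92°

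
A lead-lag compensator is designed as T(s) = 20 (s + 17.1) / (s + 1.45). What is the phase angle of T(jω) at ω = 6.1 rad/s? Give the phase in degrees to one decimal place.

∠(j6.1 + 17.1) = arctan(6.1/17.1) = 19.63°
∠(j6.1 + 1.45) = arctan(6.1/1.45) = 76.63°
∠T(j6.1) = 19.63° − 76.63° = -57.00°

-57.0 deg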